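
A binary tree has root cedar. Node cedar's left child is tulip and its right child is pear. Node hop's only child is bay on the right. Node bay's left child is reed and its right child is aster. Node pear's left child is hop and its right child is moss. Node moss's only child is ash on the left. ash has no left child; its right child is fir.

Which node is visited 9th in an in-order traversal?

In-order visits the left subtree, then the node, then the right subtree.
At cedar: go left to tulip.
  tulip is a leaf — visit tulip.
Visit cedar.
At cedar: go right to pear.
  At pear: go left to hop.
    At hop: no left child.
    Visit hop.
    At hop: go right to bay.
      At bay: go left to reed.
        reed is a leaf — visit reed.
      Visit bay.
      At bay: go right to aster.
        aster is a leaf — visit aster.
  Visit pear.
  At pear: go right to moss.
    At moss: go left to ash.
      At ash: no left child.
      Visit ash.
      At ash: go right to fir.
        fir is a leaf — visit fir.
    Visit moss.
    At moss: no right child.
Full in-order sequence: tulip, cedar, hop, reed, bay, aster, pear, ash, fir, moss.

fir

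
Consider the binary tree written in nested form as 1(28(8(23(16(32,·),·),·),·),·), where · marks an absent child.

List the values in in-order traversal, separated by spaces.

32 16 23 8 28 1

In-order visits the left subtree, then the node, then the right subtree.
At 1: go left to 28.
  At 28: go left to 8.
    At 8: go left to 23.
      At 23: go left to 16.
        At 16: go left to 32.
          32 is a leaf — visit 32.
        Visit 16.
        At 16: no right child.
      Visit 23.
      At 23: no right child.
    Visit 8.
    At 8: no right child.
  Visit 28.
  At 28: no right child.
Visit 1.
At 1: no right child.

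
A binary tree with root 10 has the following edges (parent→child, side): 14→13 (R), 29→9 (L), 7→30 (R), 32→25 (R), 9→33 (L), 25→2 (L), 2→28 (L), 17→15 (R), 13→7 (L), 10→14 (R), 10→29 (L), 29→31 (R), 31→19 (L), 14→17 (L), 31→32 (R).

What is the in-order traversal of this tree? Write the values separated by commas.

33, 9, 29, 19, 31, 32, 28, 2, 25, 10, 17, 15, 14, 7, 30, 13

In-order visits the left subtree, then the node, then the right subtree.
At 10: go left to 29.
  At 29: go left to 9.
    At 9: go left to 33.
      33 is a leaf — visit 33.
    Visit 9.
    At 9: no right child.
  Visit 29.
  At 29: go right to 31.
    At 31: go left to 19.
      19 is a leaf — visit 19.
    Visit 31.
    At 31: go right to 32.
      At 32: no left child.
      Visit 32.
      At 32: go right to 25.
        At 25: go left to 2.
          At 2: go left to 28.
            28 is a leaf — visit 28.
          Visit 2.
          At 2: no right child.
        Visit 25.
        At 25: no right child.
Visit 10.
At 10: go right to 14.
  At 14: go left to 17.
    At 17: no left child.
    Visit 17.
    At 17: go right to 15.
      15 is a leaf — visit 15.
  Visit 14.
  At 14: go right to 13.
    At 13: go left to 7.
      At 7: no left child.
      Visit 7.
      At 7: go right to 30.
        30 is a leaf — visit 30.
    Visit 13.
    At 13: no right child.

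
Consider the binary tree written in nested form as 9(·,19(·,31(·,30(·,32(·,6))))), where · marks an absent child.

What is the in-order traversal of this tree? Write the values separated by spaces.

In-order visits the left subtree, then the node, then the right subtree.
At 9: no left child.
Visit 9.
At 9: go right to 19.
  At 19: no left child.
  Visit 19.
  At 19: go right to 31.
    At 31: no left child.
    Visit 31.
    At 31: go right to 30.
      At 30: no left child.
      Visit 30.
      At 30: go right to 32.
        At 32: no left child.
        Visit 32.
        At 32: go right to 6.
          6 is a leaf — visit 6.

9 19 31 30 32 6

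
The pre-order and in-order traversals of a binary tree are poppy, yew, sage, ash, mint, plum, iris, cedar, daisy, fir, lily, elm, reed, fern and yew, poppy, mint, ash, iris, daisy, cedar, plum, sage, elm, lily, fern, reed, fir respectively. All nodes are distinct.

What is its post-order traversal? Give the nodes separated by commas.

The first element of pre-order is the root; it splits in-order into left and right subtrees.
Root poppy: left subtree has 1 node {yew}, right has 12 {mint, ash, iris, daisy, cedar, plum, sage, elm, lily, fern, reed, fir}.
  Root sage: left subtree has 6 nodes {mint, ash, iris, daisy, cedar, plum}, right has 5 {elm, lily, fern, reed, fir}.
    Root ash: left subtree has 1 node {mint}, right has 4 {iris, daisy, cedar, plum}.
      Root plum: left subtree has 3 nodes {iris, daisy, cedar}, right has 0 { }.
        Root iris: left subtree has 0 nodes { }, right has 2 {daisy, cedar}.
          Root cedar: left subtree has 1 node {daisy}, right has 0 { }.
    Root fir: left subtree has 4 nodes {elm, lily, fern, reed}, right has 0 { }.
      Root lily: left subtree has 1 node {elm}, right has 2 {fern, reed}.
        Root reed: left subtree has 1 node {fern}, right has 0 { }.

yew, mint, daisy, cedar, iris, plum, ash, elm, fern, reed, lily, fir, sage, poppy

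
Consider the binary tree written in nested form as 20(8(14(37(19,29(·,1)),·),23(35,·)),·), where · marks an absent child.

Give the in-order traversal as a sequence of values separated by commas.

19, 37, 29, 1, 14, 8, 35, 23, 20

In-order visits the left subtree, then the node, then the right subtree.
At 20: go left to 8.
  At 8: go left to 14.
    At 14: go left to 37.
      At 37: go left to 19.
        19 is a leaf — visit 19.
      Visit 37.
      At 37: go right to 29.
        At 29: no left child.
        Visit 29.
        At 29: go right to 1.
          1 is a leaf — visit 1.
    Visit 14.
    At 14: no right child.
  Visit 8.
  At 8: go right to 23.
    At 23: go left to 35.
      35 is a leaf — visit 35.
    Visit 23.
    At 23: no right child.
Visit 20.
At 20: no right child.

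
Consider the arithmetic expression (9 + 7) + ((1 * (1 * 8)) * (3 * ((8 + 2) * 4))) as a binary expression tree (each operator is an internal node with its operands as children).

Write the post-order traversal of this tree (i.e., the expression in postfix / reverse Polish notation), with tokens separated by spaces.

9 7 + 1 1 8 * * 3 8 2 + 4 * * * +

Post-order on an expression tree gives postfix notation: for each operator, emit left operand, right operand, then the operator.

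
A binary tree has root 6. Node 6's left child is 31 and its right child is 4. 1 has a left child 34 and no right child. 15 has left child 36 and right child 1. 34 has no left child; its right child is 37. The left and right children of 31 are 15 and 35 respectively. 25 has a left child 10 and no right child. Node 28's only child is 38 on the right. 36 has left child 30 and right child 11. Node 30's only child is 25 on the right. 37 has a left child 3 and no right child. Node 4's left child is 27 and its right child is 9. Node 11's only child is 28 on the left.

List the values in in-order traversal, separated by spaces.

30 10 25 36 28 38 11 15 34 3 37 1 31 35 6 27 4 9

In-order visits the left subtree, then the node, then the right subtree.
At 6: go left to 31.
  At 31: go left to 15.
    At 15: go left to 36.
      At 36: go left to 30.
        At 30: no left child.
        Visit 30.
        At 30: go right to 25.
          At 25: go left to 10.
            10 is a leaf — visit 10.
          Visit 25.
          At 25: no right child.
      Visit 36.
      At 36: go right to 11.
        At 11: go left to 28.
          At 28: no left child.
          Visit 28.
          At 28: go right to 38.
            38 is a leaf — visit 38.
        Visit 11.
        At 11: no right child.
    Visit 15.
    At 15: go right to 1.
      At 1: go left to 34.
        At 34: no left child.
        Visit 34.
        At 34: go right to 37.
          At 37: go left to 3.
            3 is a leaf — visit 3.
          Visit 37.
          At 37: no right child.
      Visit 1.
      At 1: no right child.
  Visit 31.
  At 31: go right to 35.
    35 is a leaf — visit 35.
Visit 6.
At 6: go right to 4.
  At 4: go left to 27.
    27 is a leaf — visit 27.
  Visit 4.
  At 4: go right to 9.
    9 is a leaf — visit 9.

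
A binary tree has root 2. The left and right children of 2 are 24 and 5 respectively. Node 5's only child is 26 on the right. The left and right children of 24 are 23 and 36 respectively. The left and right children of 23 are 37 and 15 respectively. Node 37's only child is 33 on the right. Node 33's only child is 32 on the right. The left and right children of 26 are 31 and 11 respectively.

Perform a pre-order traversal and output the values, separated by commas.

Pre-order visits the node, then its left subtree, then its right subtree.
Visit 2.
At 2: go left to 24.
  Visit 24.
  At 24: go left to 23.
    Visit 23.
    At 23: go left to 37.
      Visit 37.
      At 37: no left child.
      At 37: go right to 33.
        Visit 33.
        At 33: no left child.
        At 33: go right to 32.
          32 is a leaf — visit 32.
    At 23: go right to 15.
      15 is a leaf — visit 15.
  At 24: go right to 36.
    36 is a leaf — visit 36.
At 2: go right to 5.
  Visit 5.
  At 5: no left child.
  At 5: go right to 26.
    Visit 26.
    At 26: go left to 31.
      31 is a leaf — visit 31.
    At 26: go right to 11.
      11 is a leaf — visit 11.

2, 24, 23, 37, 33, 32, 15, 36, 5, 26, 31, 11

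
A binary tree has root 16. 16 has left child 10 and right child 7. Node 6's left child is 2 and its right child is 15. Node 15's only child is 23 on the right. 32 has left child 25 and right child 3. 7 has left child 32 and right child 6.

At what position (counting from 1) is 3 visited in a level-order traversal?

7

Level-order visits nodes level by level from the root, left to right within each level.
Level 0: 16
Level 1: 10, 7
Level 2: 32, 6
Level 3: 25, 3, 2, 15
Level 4: 23
Full level-order sequence: 16, 10, 7, 32, 6, 25, 3, 2, 15, 23.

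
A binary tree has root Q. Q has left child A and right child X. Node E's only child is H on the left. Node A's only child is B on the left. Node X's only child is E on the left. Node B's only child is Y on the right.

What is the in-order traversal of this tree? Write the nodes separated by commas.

In-order visits the left subtree, then the node, then the right subtree.
At Q: go left to A.
  At A: go left to B.
    At B: no left child.
    Visit B.
    At B: go right to Y.
      Y is a leaf — visit Y.
  Visit A.
  At A: no right child.
Visit Q.
At Q: go right to X.
  At X: go left to E.
    At E: go left to H.
      H is a leaf — visit H.
    Visit E.
    At E: no right child.
  Visit X.
  At X: no right child.

B, Y, A, Q, H, E, X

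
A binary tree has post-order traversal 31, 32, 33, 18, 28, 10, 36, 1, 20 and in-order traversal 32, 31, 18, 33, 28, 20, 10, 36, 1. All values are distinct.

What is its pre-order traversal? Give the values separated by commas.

The last element of post-order is the root; it splits in-order into left and right subtrees.
Root 20: left subtree has 5 nodes {32, 31, 18, 33, 28}, right has 3 {10, 36, 1}.
  Root 28: left subtree has 4 nodes {32, 31, 18, 33}, right has 0 { }.
    Root 18: left subtree has 2 nodes {32, 31}, right has 1 {33}.
      Root 32: left subtree has 0 nodes { }, right has 1 {31}.
  Root 1: left subtree has 2 nodes {10, 36}, right has 0 { }.
    Root 36: left subtree has 1 node {10}, right has 0 { }.

20, 28, 18, 32, 31, 33, 1, 36, 10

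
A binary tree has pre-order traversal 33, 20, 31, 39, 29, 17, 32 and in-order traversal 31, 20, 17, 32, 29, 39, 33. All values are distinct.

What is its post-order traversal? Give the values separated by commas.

31, 32, 17, 29, 39, 20, 33

The first element of pre-order is the root; it splits in-order into left and right subtrees.
Root 33: left subtree has 6 nodes {31, 20, 17, 32, 29, 39}, right has 0 { }.
  Root 20: left subtree has 1 node {31}, right has 4 {17, 32, 29, 39}.
    Root 39: left subtree has 3 nodes {17, 32, 29}, right has 0 { }.
      Root 29: left subtree has 2 nodes {17, 32}, right has 0 { }.
        Root 17: left subtree has 0 nodes { }, right has 1 {32}.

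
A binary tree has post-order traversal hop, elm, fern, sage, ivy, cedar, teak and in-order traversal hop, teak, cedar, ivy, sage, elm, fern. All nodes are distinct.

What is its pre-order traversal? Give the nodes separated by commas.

teak, hop, cedar, ivy, sage, fern, elm

The last element of post-order is the root; it splits in-order into left and right subtrees.
Root teak: left subtree has 1 node {hop}, right has 5 {cedar, ivy, sage, elm, fern}.
  Root cedar: left subtree has 0 nodes { }, right has 4 {ivy, sage, elm, fern}.
    Root ivy: left subtree has 0 nodes { }, right has 3 {sage, elm, fern}.
      Root sage: left subtree has 0 nodes { }, right has 2 {elm, fern}.
        Root fern: left subtree has 1 node {elm}, right has 0 { }.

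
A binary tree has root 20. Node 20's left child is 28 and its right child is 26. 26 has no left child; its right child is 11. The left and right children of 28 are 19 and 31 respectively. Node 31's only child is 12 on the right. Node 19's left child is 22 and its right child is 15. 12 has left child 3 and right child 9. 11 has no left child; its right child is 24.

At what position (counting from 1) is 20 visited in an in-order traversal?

In-order visits the left subtree, then the node, then the right subtree.
At 20: go left to 28.
  At 28: go left to 19.
    At 19: go left to 22.
      22 is a leaf — visit 22.
    Visit 19.
    At 19: go right to 15.
      15 is a leaf — visit 15.
  Visit 28.
  At 28: go right to 31.
    At 31: no left child.
    Visit 31.
    At 31: go right to 12.
      At 12: go left to 3.
        3 is a leaf — visit 3.
      Visit 12.
      At 12: go right to 9.
        9 is a leaf — visit 9.
Visit 20.
At 20: go right to 26.
  At 26: no left child.
  Visit 26.
  At 26: go right to 11.
    At 11: no left child.
    Visit 11.
    At 11: go right to 24.
      24 is a leaf — visit 24.
Full in-order sequence: 22, 19, 15, 28, 31, 3, 12, 9, 20, 26, 11, 24.

9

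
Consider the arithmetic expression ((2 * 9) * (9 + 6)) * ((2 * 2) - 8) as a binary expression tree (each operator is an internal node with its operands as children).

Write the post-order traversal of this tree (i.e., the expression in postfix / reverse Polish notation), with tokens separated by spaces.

Post-order on an expression tree gives postfix notation: for each operator, emit left operand, right operand, then the operator.

2 9 * 9 6 + * 2 2 * 8 - *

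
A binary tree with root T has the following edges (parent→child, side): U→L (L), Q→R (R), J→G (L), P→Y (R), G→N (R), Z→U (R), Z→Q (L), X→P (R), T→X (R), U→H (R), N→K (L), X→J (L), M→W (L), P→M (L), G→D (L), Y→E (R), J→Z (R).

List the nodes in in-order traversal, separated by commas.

T, D, G, K, N, J, Q, R, Z, L, U, H, X, W, M, P, Y, E

In-order visits the left subtree, then the node, then the right subtree.
At T: no left child.
Visit T.
At T: go right to X.
  At X: go left to J.
    At J: go left to G.
      At G: go left to D.
        D is a leaf — visit D.
      Visit G.
      At G: go right to N.
        At N: go left to K.
          K is a leaf — visit K.
        Visit N.
        At N: no right child.
    Visit J.
    At J: go right to Z.
      At Z: go left to Q.
        At Q: no left child.
        Visit Q.
        At Q: go right to R.
          R is a leaf — visit R.
      Visit Z.
      At Z: go right to U.
        At U: go left to L.
          L is a leaf — visit L.
        Visit U.
        At U: go right to H.
          H is a leaf — visit H.
  Visit X.
  At X: go right to P.
    At P: go left to M.
      At M: go left to W.
        W is a leaf — visit W.
      Visit M.
      At M: no right child.
    Visit P.
    At P: go right to Y.
      At Y: no left child.
      Visit Y.
      At Y: go right to E.
        E is a leaf — visit E.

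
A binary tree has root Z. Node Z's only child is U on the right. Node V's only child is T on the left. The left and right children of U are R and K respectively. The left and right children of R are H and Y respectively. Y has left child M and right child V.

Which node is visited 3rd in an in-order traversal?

R

In-order visits the left subtree, then the node, then the right subtree.
At Z: no left child.
Visit Z.
At Z: go right to U.
  At U: go left to R.
    At R: go left to H.
      H is a leaf — visit H.
    Visit R.
    At R: go right to Y.
      At Y: go left to M.
        M is a leaf — visit M.
      Visit Y.
      At Y: go right to V.
        At V: go left to T.
          T is a leaf — visit T.
        Visit V.
        At V: no right child.
  Visit U.
  At U: go right to K.
    K is a leaf — visit K.
Full in-order sequence: Z, H, R, M, Y, T, V, U, K.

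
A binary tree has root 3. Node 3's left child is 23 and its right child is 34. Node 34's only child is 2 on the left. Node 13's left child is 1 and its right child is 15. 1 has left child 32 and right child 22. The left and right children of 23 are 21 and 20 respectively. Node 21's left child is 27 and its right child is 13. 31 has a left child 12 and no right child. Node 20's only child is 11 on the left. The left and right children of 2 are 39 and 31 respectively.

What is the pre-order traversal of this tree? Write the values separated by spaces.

Pre-order visits the node, then its left subtree, then its right subtree.
Visit 3.
At 3: go left to 23.
  Visit 23.
  At 23: go left to 21.
    Visit 21.
    At 21: go left to 27.
      27 is a leaf — visit 27.
    At 21: go right to 13.
      Visit 13.
      At 13: go left to 1.
        Visit 1.
        At 1: go left to 32.
          32 is a leaf — visit 32.
        At 1: go right to 22.
          22 is a leaf — visit 22.
      At 13: go right to 15.
        15 is a leaf — visit 15.
  At 23: go right to 20.
    Visit 20.
    At 20: go left to 11.
      11 is a leaf — visit 11.
    At 20: no right child.
At 3: go right to 34.
  Visit 34.
  At 34: go left to 2.
    Visit 2.
    At 2: go left to 39.
      39 is a leaf — visit 39.
    At 2: go right to 31.
      Visit 31.
      At 31: go left to 12.
        12 is a leaf — visit 12.
      At 31: no right child.
  At 34: no right child.

3 23 21 27 13 1 32 22 15 20 11 34 2 39 31 12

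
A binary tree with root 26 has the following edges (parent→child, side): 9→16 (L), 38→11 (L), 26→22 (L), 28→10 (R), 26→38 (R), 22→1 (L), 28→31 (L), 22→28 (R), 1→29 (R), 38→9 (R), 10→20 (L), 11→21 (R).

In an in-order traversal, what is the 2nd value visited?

In-order visits the left subtree, then the node, then the right subtree.
At 26: go left to 22.
  At 22: go left to 1.
    At 1: no left child.
    Visit 1.
    At 1: go right to 29.
      29 is a leaf — visit 29.
  Visit 22.
  At 22: go right to 28.
    At 28: go left to 31.
      31 is a leaf — visit 31.
    Visit 28.
    At 28: go right to 10.
      At 10: go left to 20.
        20 is a leaf — visit 20.
      Visit 10.
      At 10: no right child.
Visit 26.
At 26: go right to 38.
  At 38: go left to 11.
    At 11: no left child.
    Visit 11.
    At 11: go right to 21.
      21 is a leaf — visit 21.
  Visit 38.
  At 38: go right to 9.
    At 9: go left to 16.
      16 is a leaf — visit 16.
    Visit 9.
    At 9: no right child.
Full in-order sequence: 1, 29, 22, 31, 28, 20, 10, 26, 11, 21, 38, 16, 9.

29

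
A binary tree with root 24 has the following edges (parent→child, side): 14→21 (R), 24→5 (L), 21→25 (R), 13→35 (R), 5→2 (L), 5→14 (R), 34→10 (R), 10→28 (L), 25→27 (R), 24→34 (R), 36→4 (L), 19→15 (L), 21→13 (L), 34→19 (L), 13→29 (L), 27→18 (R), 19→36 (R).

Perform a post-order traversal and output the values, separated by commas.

Post-order visits the left subtree, then the right subtree, then the node.
At 24: go left to 5.
  At 5: go left to 2.
    2 is a leaf — visit 2.
  At 5: go right to 14.
    At 14: no left child.
    At 14: go right to 21.
      At 21: go left to 13.
        At 13: go left to 29.
          29 is a leaf — visit 29.
        At 13: go right to 35.
          35 is a leaf — visit 35.
        Visit 13.
      At 21: go right to 25.
        At 25: no left child.
        At 25: go right to 27.
          At 27: no left child.
          At 27: go right to 18.
            18 is a leaf — visit 18.
          Visit 27.
        Visit 25.
      Visit 21.
    Visit 14.
  Visit 5.
At 24: go right to 34.
  At 34: go left to 19.
    At 19: go left to 15.
      15 is a leaf — visit 15.
    At 19: go right to 36.
      At 36: go left to 4.
        4 is a leaf — visit 4.
      At 36: no right child.
      Visit 36.
    Visit 19.
  At 34: go right to 10.
    At 10: go left to 28.
      28 is a leaf — visit 28.
    At 10: no right child.
    Visit 10.
  Visit 34.
Visit 24.

2, 29, 35, 13, 18, 27, 25, 21, 14, 5, 15, 4, 36, 19, 28, 10, 34, 24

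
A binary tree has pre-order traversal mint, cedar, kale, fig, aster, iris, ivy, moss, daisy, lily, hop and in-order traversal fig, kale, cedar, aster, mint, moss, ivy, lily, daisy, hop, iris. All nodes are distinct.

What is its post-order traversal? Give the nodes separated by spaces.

The first element of pre-order is the root; it splits in-order into left and right subtrees.
Root mint: left subtree has 4 nodes {fig, kale, cedar, aster}, right has 6 {moss, ivy, lily, daisy, hop, iris}.
  Root cedar: left subtree has 2 nodes {fig, kale}, right has 1 {aster}.
    Root kale: left subtree has 1 node {fig}, right has 0 { }.
  Root iris: left subtree has 5 nodes {moss, ivy, lily, daisy, hop}, right has 0 { }.
    Root ivy: left subtree has 1 node {moss}, right has 3 {lily, daisy, hop}.
      Root daisy: left subtree has 1 node {lily}, right has 1 {hop}.

fig kale aster cedar moss lily hop daisy ivy iris mint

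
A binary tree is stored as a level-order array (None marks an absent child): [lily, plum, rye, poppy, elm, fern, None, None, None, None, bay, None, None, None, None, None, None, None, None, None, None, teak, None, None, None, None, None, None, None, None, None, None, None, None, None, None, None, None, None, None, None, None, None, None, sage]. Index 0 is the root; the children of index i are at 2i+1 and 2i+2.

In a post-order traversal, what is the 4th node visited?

Post-order visits the left subtree, then the right subtree, then the node.
At lily: go left to plum.
  At plum: go left to poppy.
    poppy is a leaf — visit poppy.
  At plum: go right to elm.
    At elm: no left child.
    At elm: go right to bay.
      At bay: go left to teak.
        At teak: no left child.
        At teak: go right to sage.
          sage is a leaf — visit sage.
        Visit teak.
      At bay: no right child.
      Visit bay.
    Visit elm.
  Visit plum.
At lily: go right to rye.
  At rye: go left to fern.
    fern is a leaf — visit fern.
  At rye: no right child.
  Visit rye.
Visit lily.
Full post-order sequence: poppy, sage, teak, bay, elm, plum, fern, rye, lily.

bay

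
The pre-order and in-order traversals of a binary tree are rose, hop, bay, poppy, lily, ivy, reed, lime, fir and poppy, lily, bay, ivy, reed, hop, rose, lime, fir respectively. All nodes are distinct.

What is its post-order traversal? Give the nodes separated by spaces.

The first element of pre-order is the root; it splits in-order into left and right subtrees.
Root rose: left subtree has 6 nodes {poppy, lily, bay, ivy, reed, hop}, right has 2 {lime, fir}.
  Root hop: left subtree has 5 nodes {poppy, lily, bay, ivy, reed}, right has 0 { }.
    Root bay: left subtree has 2 nodes {poppy, lily}, right has 2 {ivy, reed}.
      Root poppy: left subtree has 0 nodes { }, right has 1 {lily}.
      Root ivy: left subtree has 0 nodes { }, right has 1 {reed}.
  Root lime: left subtree has 0 nodes { }, right has 1 {fir}.

lily poppy reed ivy bay hop fir lime rose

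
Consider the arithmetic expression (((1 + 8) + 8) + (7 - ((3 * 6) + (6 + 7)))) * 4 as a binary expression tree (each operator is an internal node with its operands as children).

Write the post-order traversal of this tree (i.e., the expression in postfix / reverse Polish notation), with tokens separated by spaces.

1 8 + 8 + 7 3 6 * 6 7 + + - + 4 *

Post-order on an expression tree gives postfix notation: for each operator, emit left operand, right operand, then the operator.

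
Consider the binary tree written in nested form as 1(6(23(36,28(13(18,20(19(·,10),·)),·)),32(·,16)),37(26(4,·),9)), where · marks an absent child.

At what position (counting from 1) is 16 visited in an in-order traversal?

In-order visits the left subtree, then the node, then the right subtree.
At 1: go left to 6.
  At 6: go left to 23.
    At 23: go left to 36.
      36 is a leaf — visit 36.
    Visit 23.
    At 23: go right to 28.
      At 28: go left to 13.
        At 13: go left to 18.
          18 is a leaf — visit 18.
        Visit 13.
        At 13: go right to 20.
          At 20: go left to 19.
            At 19: no left child.
            Visit 19.
            At 19: go right to 10.
              10 is a leaf — visit 10.
          Visit 20.
          At 20: no right child.
      Visit 28.
      At 28: no right child.
  Visit 6.
  At 6: go right to 32.
    At 32: no left child.
    Visit 32.
    At 32: go right to 16.
      16 is a leaf — visit 16.
Visit 1.
At 1: go right to 37.
  At 37: go left to 26.
    At 26: go left to 4.
      4 is a leaf — visit 4.
    Visit 26.
    At 26: no right child.
  Visit 37.
  At 37: go right to 9.
    9 is a leaf — visit 9.
Full in-order sequence: 36, 23, 18, 13, 19, 10, 20, 28, 6, 32, 16, 1, 4, 26, 37, 9.

11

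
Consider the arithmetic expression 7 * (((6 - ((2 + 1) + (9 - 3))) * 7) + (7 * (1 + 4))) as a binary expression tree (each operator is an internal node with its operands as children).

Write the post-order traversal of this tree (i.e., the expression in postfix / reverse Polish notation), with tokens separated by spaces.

Post-order on an expression tree gives postfix notation: for each operator, emit left operand, right operand, then the operator.

7 6 2 1 + 9 3 - + - 7 * 7 1 4 + * + *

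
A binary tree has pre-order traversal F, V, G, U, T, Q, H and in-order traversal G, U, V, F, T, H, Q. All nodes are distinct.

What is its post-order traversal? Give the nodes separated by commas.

U, G, V, H, Q, T, F

The first element of pre-order is the root; it splits in-order into left and right subtrees.
Root F: left subtree has 3 nodes {G, U, V}, right has 3 {T, H, Q}.
  Root V: left subtree has 2 nodes {G, U}, right has 0 { }.
    Root G: left subtree has 0 nodes { }, right has 1 {U}.
  Root T: left subtree has 0 nodes { }, right has 2 {H, Q}.
    Root Q: left subtree has 1 node {H}, right has 0 { }.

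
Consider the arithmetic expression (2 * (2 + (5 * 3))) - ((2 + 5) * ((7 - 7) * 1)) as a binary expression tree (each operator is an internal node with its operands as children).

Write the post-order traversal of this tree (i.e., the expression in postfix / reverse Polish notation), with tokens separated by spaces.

Post-order on an expression tree gives postfix notation: for each operator, emit left operand, right operand, then the operator.

2 2 5 3 * + * 2 5 + 7 7 - 1 * * -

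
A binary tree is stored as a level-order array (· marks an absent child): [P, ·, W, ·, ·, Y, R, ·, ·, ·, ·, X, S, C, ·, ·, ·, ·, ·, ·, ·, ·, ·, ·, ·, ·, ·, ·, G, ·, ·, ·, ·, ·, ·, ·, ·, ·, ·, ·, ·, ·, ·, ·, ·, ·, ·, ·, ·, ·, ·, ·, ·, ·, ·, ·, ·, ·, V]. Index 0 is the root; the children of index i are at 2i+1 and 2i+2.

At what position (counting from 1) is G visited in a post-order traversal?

5

Post-order visits the left subtree, then the right subtree, then the node.
At P: no left child.
At P: go right to W.
  At W: go left to Y.
    At Y: go left to X.
      X is a leaf — visit X.
    At Y: go right to S.
      S is a leaf — visit S.
    Visit Y.
  At W: go right to R.
    At R: go left to C.
      At C: no left child.
      At C: go right to G.
        At G: no left child.
        At G: go right to V.
          V is a leaf — visit V.
        Visit G.
      Visit C.
    At R: no right child.
    Visit R.
  Visit W.
Visit P.
Full post-order sequence: X, S, Y, V, G, C, R, W, P.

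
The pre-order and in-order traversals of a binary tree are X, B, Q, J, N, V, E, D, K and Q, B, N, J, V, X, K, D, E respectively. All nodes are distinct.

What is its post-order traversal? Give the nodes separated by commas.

Q, N, V, J, B, K, D, E, X

The first element of pre-order is the root; it splits in-order into left and right subtrees.
Root X: left subtree has 5 nodes {Q, B, N, J, V}, right has 3 {K, D, E}.
  Root B: left subtree has 1 node {Q}, right has 3 {N, J, V}.
    Root J: left subtree has 1 node {N}, right has 1 {V}.
  Root E: left subtree has 2 nodes {K, D}, right has 0 { }.
    Root D: left subtree has 1 node {K}, right has 0 { }.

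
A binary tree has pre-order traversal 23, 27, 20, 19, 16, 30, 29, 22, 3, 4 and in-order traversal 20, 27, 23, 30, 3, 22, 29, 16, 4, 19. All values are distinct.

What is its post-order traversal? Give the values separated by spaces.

The first element of pre-order is the root; it splits in-order into left and right subtrees.
Root 23: left subtree has 2 nodes {20, 27}, right has 7 {30, 3, 22, 29, 16, 4, 19}.
  Root 27: left subtree has 1 node {20}, right has 0 { }.
  Root 19: left subtree has 6 nodes {30, 3, 22, 29, 16, 4}, right has 0 { }.
    Root 16: left subtree has 4 nodes {30, 3, 22, 29}, right has 1 {4}.
      Root 30: left subtree has 0 nodes { }, right has 3 {3, 22, 29}.
        Root 29: left subtree has 2 nodes {3, 22}, right has 0 { }.
          Root 22: left subtree has 1 node {3}, right has 0 { }.

20 27 3 22 29 30 4 16 19 23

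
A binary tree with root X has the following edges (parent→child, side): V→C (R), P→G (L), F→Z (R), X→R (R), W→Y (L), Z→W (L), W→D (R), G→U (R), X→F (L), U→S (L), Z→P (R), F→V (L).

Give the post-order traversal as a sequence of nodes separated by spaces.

C V Y D W S U G P Z F R X

Post-order visits the left subtree, then the right subtree, then the node.
At X: go left to F.
  At F: go left to V.
    At V: no left child.
    At V: go right to C.
      C is a leaf — visit C.
    Visit V.
  At F: go right to Z.
    At Z: go left to W.
      At W: go left to Y.
        Y is a leaf — visit Y.
      At W: go right to D.
        D is a leaf — visit D.
      Visit W.
    At Z: go right to P.
      At P: go left to G.
        At G: no left child.
        At G: go right to U.
          At U: go left to S.
            S is a leaf — visit S.
          At U: no right child.
          Visit U.
        Visit G.
      At P: no right child.
      Visit P.
    Visit Z.
  Visit F.
At X: go right to R.
  R is a leaf — visit R.
Visit X.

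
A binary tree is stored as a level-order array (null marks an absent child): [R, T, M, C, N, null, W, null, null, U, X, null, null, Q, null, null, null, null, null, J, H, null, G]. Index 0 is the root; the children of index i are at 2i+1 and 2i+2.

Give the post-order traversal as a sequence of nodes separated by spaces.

Post-order visits the left subtree, then the right subtree, then the node.
At R: go left to T.
  At T: go left to C.
    C is a leaf — visit C.
  At T: go right to N.
    At N: go left to U.
      At U: go left to J.
        J is a leaf — visit J.
      At U: go right to H.
        H is a leaf — visit H.
      Visit U.
    At N: go right to X.
      At X: no left child.
      At X: go right to G.
        G is a leaf — visit G.
      Visit X.
    Visit N.
  Visit T.
At R: go right to M.
  At M: no left child.
  At M: go right to W.
    At W: go left to Q.
      Q is a leaf — visit Q.
    At W: no right child.
    Visit W.
  Visit M.
Visit R.

C J H U G X N T Q W M R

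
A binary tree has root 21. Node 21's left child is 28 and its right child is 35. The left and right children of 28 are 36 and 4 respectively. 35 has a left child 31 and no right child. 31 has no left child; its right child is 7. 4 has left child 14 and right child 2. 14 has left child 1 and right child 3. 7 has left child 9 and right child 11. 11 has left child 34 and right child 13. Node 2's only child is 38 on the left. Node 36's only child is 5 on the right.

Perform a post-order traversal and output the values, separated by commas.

Post-order visits the left subtree, then the right subtree, then the node.
At 21: go left to 28.
  At 28: go left to 36.
    At 36: no left child.
    At 36: go right to 5.
      5 is a leaf — visit 5.
    Visit 36.
  At 28: go right to 4.
    At 4: go left to 14.
      At 14: go left to 1.
        1 is a leaf — visit 1.
      At 14: go right to 3.
        3 is a leaf — visit 3.
      Visit 14.
    At 4: go right to 2.
      At 2: go left to 38.
        38 is a leaf — visit 38.
      At 2: no right child.
      Visit 2.
    Visit 4.
  Visit 28.
At 21: go right to 35.
  At 35: go left to 31.
    At 31: no left child.
    At 31: go right to 7.
      At 7: go left to 9.
        9 is a leaf — visit 9.
      At 7: go right to 11.
        At 11: go left to 34.
          34 is a leaf — visit 34.
        At 11: go right to 13.
          13 is a leaf — visit 13.
        Visit 11.
      Visit 7.
    Visit 31.
  At 35: no right child.
  Visit 35.
Visit 21.

5, 36, 1, 3, 14, 38, 2, 4, 28, 9, 34, 13, 11, 7, 31, 35, 21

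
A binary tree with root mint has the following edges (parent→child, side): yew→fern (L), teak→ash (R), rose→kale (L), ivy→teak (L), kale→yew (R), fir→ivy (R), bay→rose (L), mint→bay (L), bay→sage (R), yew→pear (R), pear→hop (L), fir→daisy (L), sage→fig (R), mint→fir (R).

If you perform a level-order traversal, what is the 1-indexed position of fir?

Level-order visits nodes level by level from the root, left to right within each level.
Level 0: mint
Level 1: bay, fir
Level 2: rose, sage, daisy, ivy
Level 3: kale, fig, teak
Level 4: yew, ash
Level 5: fern, pear
Level 6: hop
Full level-order sequence: mint, bay, fir, rose, sage, daisy, ivy, kale, fig, teak, yew, ash, fern, pear, hop.

3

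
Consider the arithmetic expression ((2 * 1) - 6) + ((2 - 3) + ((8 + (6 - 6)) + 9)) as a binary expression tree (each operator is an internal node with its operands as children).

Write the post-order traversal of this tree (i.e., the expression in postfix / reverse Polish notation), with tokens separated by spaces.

2 1 * 6 - 2 3 - 8 6 6 - + 9 + + +

Post-order on an expression tree gives postfix notation: for each operator, emit left operand, right operand, then the operator.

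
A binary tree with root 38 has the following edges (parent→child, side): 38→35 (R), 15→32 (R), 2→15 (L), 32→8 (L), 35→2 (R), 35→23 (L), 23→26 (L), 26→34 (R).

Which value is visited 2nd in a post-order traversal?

26

Post-order visits the left subtree, then the right subtree, then the node.
At 38: no left child.
At 38: go right to 35.
  At 35: go left to 23.
    At 23: go left to 26.
      At 26: no left child.
      At 26: go right to 34.
        34 is a leaf — visit 34.
      Visit 26.
    At 23: no right child.
    Visit 23.
  At 35: go right to 2.
    At 2: go left to 15.
      At 15: no left child.
      At 15: go right to 32.
        At 32: go left to 8.
          8 is a leaf — visit 8.
        At 32: no right child.
        Visit 32.
      Visit 15.
    At 2: no right child.
    Visit 2.
  Visit 35.
Visit 38.
Full post-order sequence: 34, 26, 23, 8, 32, 15, 2, 35, 38.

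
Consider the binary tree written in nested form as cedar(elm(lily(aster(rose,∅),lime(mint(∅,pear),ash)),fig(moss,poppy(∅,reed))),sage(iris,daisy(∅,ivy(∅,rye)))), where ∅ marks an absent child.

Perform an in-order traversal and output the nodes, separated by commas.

In-order visits the left subtree, then the node, then the right subtree.
At cedar: go left to elm.
  At elm: go left to lily.
    At lily: go left to aster.
      At aster: go left to rose.
        rose is a leaf — visit rose.
      Visit aster.
      At aster: no right child.
    Visit lily.
    At lily: go right to lime.
      At lime: go left to mint.
        At mint: no left child.
        Visit mint.
        At mint: go right to pear.
          pear is a leaf — visit pear.
      Visit lime.
      At lime: go right to ash.
        ash is a leaf — visit ash.
  Visit elm.
  At elm: go right to fig.
    At fig: go left to moss.
      moss is a leaf — visit moss.
    Visit fig.
    At fig: go right to poppy.
      At poppy: no left child.
      Visit poppy.
      At poppy: go right to reed.
        reed is a leaf — visit reed.
Visit cedar.
At cedar: go right to sage.
  At sage: go left to iris.
    iris is a leaf — visit iris.
  Visit sage.
  At sage: go right to daisy.
    At daisy: no left child.
    Visit daisy.
    At daisy: go right to ivy.
      At ivy: no left child.
      Visit ivy.
      At ivy: go right to rye.
        rye is a leaf — visit rye.

rose, aster, lily, mint, pear, lime, ash, elm, moss, fig, poppy, reed, cedar, iris, sage, daisy, ivy, rye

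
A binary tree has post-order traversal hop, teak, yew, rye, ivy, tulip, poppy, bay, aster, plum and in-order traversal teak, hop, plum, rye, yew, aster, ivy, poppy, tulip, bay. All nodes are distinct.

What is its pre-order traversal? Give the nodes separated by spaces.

The last element of post-order is the root; it splits in-order into left and right subtrees.
Root plum: left subtree has 2 nodes {teak, hop}, right has 7 {rye, yew, aster, ivy, poppy, tulip, bay}.
  Root teak: left subtree has 0 nodes { }, right has 1 {hop}.
  Root aster: left subtree has 2 nodes {rye, yew}, right has 4 {ivy, poppy, tulip, bay}.
    Root rye: left subtree has 0 nodes { }, right has 1 {yew}.
    Root bay: left subtree has 3 nodes {ivy, poppy, tulip}, right has 0 { }.
      Root poppy: left subtree has 1 node {ivy}, right has 1 {tulip}.

plum teak hop aster rye yew bay poppy ivy tulip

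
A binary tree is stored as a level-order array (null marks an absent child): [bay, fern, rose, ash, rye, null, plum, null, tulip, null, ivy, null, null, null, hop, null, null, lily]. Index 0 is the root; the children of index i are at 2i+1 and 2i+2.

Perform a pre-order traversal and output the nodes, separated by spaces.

Pre-order visits the node, then its left subtree, then its right subtree.
Visit bay.
At bay: go left to fern.
  Visit fern.
  At fern: go left to ash.
    Visit ash.
    At ash: no left child.
    At ash: go right to tulip.
      Visit tulip.
      At tulip: go left to lily.
        lily is a leaf — visit lily.
      At tulip: no right child.
  At fern: go right to rye.
    Visit rye.
    At rye: no left child.
    At rye: go right to ivy.
      ivy is a leaf — visit ivy.
At bay: go right to rose.
  Visit rose.
  At rose: no left child.
  At rose: go right to plum.
    Visit plum.
    At plum: no left child.
    At plum: go right to hop.
      hop is a leaf — visit hop.

bay fern ash tulip lily rye ivy rose plum hop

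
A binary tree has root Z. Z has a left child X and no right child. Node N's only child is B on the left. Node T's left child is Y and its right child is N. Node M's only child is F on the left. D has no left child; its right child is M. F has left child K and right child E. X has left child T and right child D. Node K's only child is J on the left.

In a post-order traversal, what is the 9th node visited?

M

Post-order visits the left subtree, then the right subtree, then the node.
At Z: go left to X.
  At X: go left to T.
    At T: go left to Y.
      Y is a leaf — visit Y.
    At T: go right to N.
      At N: go left to B.
        B is a leaf — visit B.
      At N: no right child.
      Visit N.
    Visit T.
  At X: go right to D.
    At D: no left child.
    At D: go right to M.
      At M: go left to F.
        At F: go left to K.
          At K: go left to J.
            J is a leaf — visit J.
          At K: no right child.
          Visit K.
        At F: go right to E.
          E is a leaf — visit E.
        Visit F.
      At M: no right child.
      Visit M.
    Visit D.
  Visit X.
At Z: no right child.
Visit Z.
Full post-order sequence: Y, B, N, T, J, K, E, F, M, D, X, Z.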